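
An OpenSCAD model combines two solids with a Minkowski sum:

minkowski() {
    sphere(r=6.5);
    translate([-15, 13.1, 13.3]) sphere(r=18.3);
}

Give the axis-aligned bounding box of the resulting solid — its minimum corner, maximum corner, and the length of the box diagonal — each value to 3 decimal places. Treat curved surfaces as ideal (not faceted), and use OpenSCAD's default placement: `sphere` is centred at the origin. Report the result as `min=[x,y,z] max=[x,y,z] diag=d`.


A = translate([-15, 13.1, 13.3]) sphere(r=18.3) → bbox [-33.3,-5.2,-5] .. [3.3,31.4,31.6]
B = sphere(r=6.5) → bbox [-6.5,-6.5,-6.5] .. [6.5,6.5,6.5]
lo = A.lo+B.lo = [-33.3-6.5, -5.2-6.5, -5-6.5] = [-39.800,-11.700,-11.500]
hi = A.hi+B.hi = [3.3+6.5, 31.4+6.5, 31.6+6.5] = [9.800,37.900,38.100]
diag = √(49.6²+49.6²+49.6²) = √7380.48 = 85.910

min=[-39.800,-11.700,-11.500] max=[9.800,37.900,38.100] diag=85.910


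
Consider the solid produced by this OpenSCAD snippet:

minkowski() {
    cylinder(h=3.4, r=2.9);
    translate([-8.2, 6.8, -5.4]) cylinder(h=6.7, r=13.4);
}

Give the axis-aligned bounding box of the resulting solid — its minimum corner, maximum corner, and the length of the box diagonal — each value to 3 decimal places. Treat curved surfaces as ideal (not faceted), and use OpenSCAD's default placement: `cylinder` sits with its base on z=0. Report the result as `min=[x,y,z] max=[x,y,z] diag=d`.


A = translate([-8.2, 6.8, -5.4]) cylinder(h=6.7, r=13.4) → bbox [-21.6,-6.6,-5.4] .. [5.2,20.2,1.3]
B = cylinder(h=3.4, r=2.9) → bbox [-2.9,-2.9,0] .. [2.9,2.9,3.4]
lo = A.lo+B.lo = [-21.6-2.9, -6.6-2.9, -5.4+0] = [-24.500,-9.500,-5.400]
hi = A.hi+B.hi = [5.2+2.9, 20.2+2.9, 1.3+3.4] = [8.100,23.100,4.700]
diag = √(32.6²+32.6²+10.1²) = √2227.53 = 47.197

min=[-24.500,-9.500,-5.400] max=[8.100,23.100,4.700] diag=47.197


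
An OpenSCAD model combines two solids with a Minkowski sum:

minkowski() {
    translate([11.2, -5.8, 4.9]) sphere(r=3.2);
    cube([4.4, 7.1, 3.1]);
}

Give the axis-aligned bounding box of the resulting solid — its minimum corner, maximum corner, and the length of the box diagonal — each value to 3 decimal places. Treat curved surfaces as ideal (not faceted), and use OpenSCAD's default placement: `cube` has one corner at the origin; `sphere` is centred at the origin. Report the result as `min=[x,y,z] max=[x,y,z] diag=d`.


min=[8.000,-9.000,1.700] max=[18.800,4.500,11.200] diag=19.727

A = translate([11.2, -5.8, 4.9]) sphere(r=3.2) → bbox [8,-9,1.7] .. [14.4,-2.6,8.1]
B = cube([4.4, 7.1, 3.1]) → bbox [0,0,0] .. [4.4,7.1,3.1]
lo = A.lo+B.lo = [8+0, -9+0, 1.7+0] = [8.000,-9.000,1.700]
hi = A.hi+B.hi = [14.4+4.4, -2.6+7.1, 8.1+3.1] = [18.800,4.500,11.200]
diag = √(10.8²+13.5²+9.5²) = √389.14 = 19.727


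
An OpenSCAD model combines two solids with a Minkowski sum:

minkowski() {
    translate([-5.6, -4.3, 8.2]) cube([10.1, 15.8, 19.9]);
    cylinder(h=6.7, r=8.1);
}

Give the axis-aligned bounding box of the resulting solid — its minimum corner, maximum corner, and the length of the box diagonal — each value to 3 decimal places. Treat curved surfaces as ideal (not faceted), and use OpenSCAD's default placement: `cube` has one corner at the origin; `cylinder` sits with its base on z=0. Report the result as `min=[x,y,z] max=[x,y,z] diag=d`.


min=[-13.700,-12.400,8.200] max=[12.600,19.600,34.800] diag=49.227

A = translate([-5.6, -4.3, 8.2]) cube([10.1, 15.8, 19.9]) → bbox [-5.6,-4.3,8.2] .. [4.5,11.5,28.1]
B = cylinder(h=6.7, r=8.1) → bbox [-8.1,-8.1,0] .. [8.1,8.1,6.7]
lo = A.lo+B.lo = [-5.6-8.1, -4.3-8.1, 8.2+0] = [-13.700,-12.400,8.200]
hi = A.hi+B.hi = [4.5+8.1, 11.5+8.1, 28.1+6.7] = [12.600,19.600,34.800]
diag = √(26.3²+32²+26.6²) = √2423.25 = 49.227


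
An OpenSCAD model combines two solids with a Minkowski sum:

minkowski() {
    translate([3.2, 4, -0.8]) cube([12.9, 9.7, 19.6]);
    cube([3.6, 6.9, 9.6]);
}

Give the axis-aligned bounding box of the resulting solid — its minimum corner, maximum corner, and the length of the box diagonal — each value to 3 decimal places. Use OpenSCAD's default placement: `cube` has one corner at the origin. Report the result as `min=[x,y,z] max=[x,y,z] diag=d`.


min=[3.200,4.000,-0.800] max=[19.700,20.600,28.400] diag=37.423

A = translate([3.2, 4, -0.8]) cube([12.9, 9.7, 19.6]) → bbox [3.2,4,-0.8] .. [16.1,13.7,18.8]
B = cube([3.6, 6.9, 9.6]) → bbox [0,0,0] .. [3.6,6.9,9.6]
lo = A.lo+B.lo = [3.2+0, 4+0, -0.8+0] = [3.200,4.000,-0.800]
hi = A.hi+B.hi = [16.1+3.6, 13.7+6.9, 18.8+9.6] = [19.700,20.600,28.400]
diag = √(16.5²+16.6²+29.2²) = √1400.45 = 37.423


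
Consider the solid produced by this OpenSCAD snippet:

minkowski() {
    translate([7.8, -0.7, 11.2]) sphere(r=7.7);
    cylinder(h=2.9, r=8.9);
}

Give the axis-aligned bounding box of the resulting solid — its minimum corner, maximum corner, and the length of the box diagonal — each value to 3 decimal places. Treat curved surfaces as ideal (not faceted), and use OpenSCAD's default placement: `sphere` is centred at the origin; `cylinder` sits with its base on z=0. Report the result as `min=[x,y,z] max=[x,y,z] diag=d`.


min=[-8.800,-17.300,3.500] max=[24.400,15.900,21.800] diag=50.392

A = translate([7.8, -0.7, 11.2]) sphere(r=7.7) → bbox [0.1,-8.4,3.5] .. [15.5,7,18.9]
B = cylinder(h=2.9, r=8.9) → bbox [-8.9,-8.9,0] .. [8.9,8.9,2.9]
lo = A.lo+B.lo = [0.1-8.9, -8.4-8.9, 3.5+0] = [-8.800,-17.300,3.500]
hi = A.hi+B.hi = [15.5+8.9, 7+8.9, 18.9+2.9] = [24.400,15.900,21.800]
diag = √(33.2²+33.2²+18.3²) = √2539.37 = 50.392


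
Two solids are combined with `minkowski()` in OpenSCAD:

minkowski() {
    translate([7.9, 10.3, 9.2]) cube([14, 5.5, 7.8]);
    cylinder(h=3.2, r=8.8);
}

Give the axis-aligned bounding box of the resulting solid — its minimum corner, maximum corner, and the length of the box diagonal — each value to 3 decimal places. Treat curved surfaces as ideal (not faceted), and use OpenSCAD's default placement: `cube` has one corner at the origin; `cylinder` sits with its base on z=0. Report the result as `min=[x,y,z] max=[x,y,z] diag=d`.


A = translate([7.9, 10.3, 9.2]) cube([14, 5.5, 7.8]) → bbox [7.9,10.3,9.2] .. [21.9,15.8,17]
B = cylinder(h=3.2, r=8.8) → bbox [-8.8,-8.8,0] .. [8.8,8.8,3.2]
lo = A.lo+B.lo = [7.9-8.8, 10.3-8.8, 9.2+0] = [-0.900,1.500,9.200]
hi = A.hi+B.hi = [21.9+8.8, 15.8+8.8, 17+3.2] = [30.700,24.600,20.200]
diag = √(31.6²+23.1²+11²) = √1653.17 = 40.659

min=[-0.900,1.500,9.200] max=[30.700,24.600,20.200] diag=40.659


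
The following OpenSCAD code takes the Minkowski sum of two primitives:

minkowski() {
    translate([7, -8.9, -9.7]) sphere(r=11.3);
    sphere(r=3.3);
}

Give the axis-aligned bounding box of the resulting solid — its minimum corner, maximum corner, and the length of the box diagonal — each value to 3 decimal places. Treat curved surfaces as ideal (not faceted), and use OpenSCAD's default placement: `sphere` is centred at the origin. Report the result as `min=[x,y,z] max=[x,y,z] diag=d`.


min=[-7.600,-23.500,-24.300] max=[21.600,5.700,4.900] diag=50.576

A = translate([7, -8.9, -9.7]) sphere(r=11.3) → bbox [-4.3,-20.2,-21] .. [18.3,2.4,1.6]
B = sphere(r=3.3) → bbox [-3.3,-3.3,-3.3] .. [3.3,3.3,3.3]
lo = A.lo+B.lo = [-4.3-3.3, -20.2-3.3, -21-3.3] = [-7.600,-23.500,-24.300]
hi = A.hi+B.hi = [18.3+3.3, 2.4+3.3, 1.6+3.3] = [21.600,5.700,4.900]
diag = √(29.2²+29.2²+29.2²) = √2557.92 = 50.576


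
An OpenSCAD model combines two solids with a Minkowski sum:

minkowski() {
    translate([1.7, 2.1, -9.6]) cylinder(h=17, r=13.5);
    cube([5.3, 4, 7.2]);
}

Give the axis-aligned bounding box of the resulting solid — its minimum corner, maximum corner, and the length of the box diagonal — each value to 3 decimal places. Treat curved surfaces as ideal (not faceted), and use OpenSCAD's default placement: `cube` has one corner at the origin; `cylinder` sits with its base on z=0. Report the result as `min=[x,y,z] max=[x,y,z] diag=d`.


A = translate([1.7, 2.1, -9.6]) cylinder(h=17, r=13.5) → bbox [-11.8,-11.4,-9.6] .. [15.2,15.6,7.4]
B = cube([5.3, 4, 7.2]) → bbox [0,0,0] .. [5.3,4,7.2]
lo = A.lo+B.lo = [-11.8+0, -11.4+0, -9.6+0] = [-11.800,-11.400,-9.600]
hi = A.hi+B.hi = [15.2+5.3, 15.6+4, 7.4+7.2] = [20.500,19.600,14.600]
diag = √(32.3²+31²+24.2²) = √2589.93 = 50.891

min=[-11.800,-11.400,-9.600] max=[20.500,19.600,14.600] diag=50.891


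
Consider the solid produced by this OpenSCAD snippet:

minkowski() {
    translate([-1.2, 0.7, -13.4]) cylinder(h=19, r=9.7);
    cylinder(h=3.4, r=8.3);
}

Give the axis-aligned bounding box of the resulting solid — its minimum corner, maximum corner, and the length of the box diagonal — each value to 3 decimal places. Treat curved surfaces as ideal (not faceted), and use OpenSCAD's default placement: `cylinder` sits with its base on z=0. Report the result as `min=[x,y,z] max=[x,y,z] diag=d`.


min=[-19.200,-17.300,-13.400] max=[16.800,18.700,9.000] diag=55.622

A = translate([-1.2, 0.7, -13.4]) cylinder(h=19, r=9.7) → bbox [-10.9,-9,-13.4] .. [8.5,10.4,5.6]
B = cylinder(h=3.4, r=8.3) → bbox [-8.3,-8.3,0] .. [8.3,8.3,3.4]
lo = A.lo+B.lo = [-10.9-8.3, -9-8.3, -13.4+0] = [-19.200,-17.300,-13.400]
hi = A.hi+B.hi = [8.5+8.3, 10.4+8.3, 5.6+3.4] = [16.800,18.700,9.000]
diag = √(36²+36²+22.4²) = √3093.76 = 55.622


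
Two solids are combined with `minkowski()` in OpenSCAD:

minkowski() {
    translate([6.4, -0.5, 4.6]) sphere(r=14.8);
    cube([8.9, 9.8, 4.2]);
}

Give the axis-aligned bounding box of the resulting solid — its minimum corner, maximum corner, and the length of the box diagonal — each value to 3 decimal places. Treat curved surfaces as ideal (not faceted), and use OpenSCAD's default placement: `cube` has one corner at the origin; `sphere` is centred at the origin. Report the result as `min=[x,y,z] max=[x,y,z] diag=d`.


min=[-8.400,-15.300,-10.200] max=[30.100,24.100,23.600] diag=64.630

A = translate([6.4, -0.5, 4.6]) sphere(r=14.8) → bbox [-8.4,-15.3,-10.2] .. [21.2,14.3,19.4]
B = cube([8.9, 9.8, 4.2]) → bbox [0,0,0] .. [8.9,9.8,4.2]
lo = A.lo+B.lo = [-8.4+0, -15.3+0, -10.2+0] = [-8.400,-15.300,-10.200]
hi = A.hi+B.hi = [21.2+8.9, 14.3+9.8, 19.4+4.2] = [30.100,24.100,23.600]
diag = √(38.5²+39.4²+33.8²) = √4177.05 = 64.630


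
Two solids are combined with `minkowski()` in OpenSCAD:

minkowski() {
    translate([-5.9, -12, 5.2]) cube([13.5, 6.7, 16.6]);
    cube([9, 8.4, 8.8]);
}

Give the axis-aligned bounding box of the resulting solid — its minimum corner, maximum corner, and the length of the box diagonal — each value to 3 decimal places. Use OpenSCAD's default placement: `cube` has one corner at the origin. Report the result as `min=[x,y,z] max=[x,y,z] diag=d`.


min=[-5.900,-12.000,5.200] max=[16.600,3.100,30.600] diag=37.141

A = translate([-5.9, -12, 5.2]) cube([13.5, 6.7, 16.6]) → bbox [-5.9,-12,5.2] .. [7.6,-5.3,21.8]
B = cube([9, 8.4, 8.8]) → bbox [0,0,0] .. [9,8.4,8.8]
lo = A.lo+B.lo = [-5.9+0, -12+0, 5.2+0] = [-5.900,-12.000,5.200]
hi = A.hi+B.hi = [7.6+9, -5.3+8.4, 21.8+8.8] = [16.600,3.100,30.600]
diag = √(22.5²+15.1²+25.4²) = √1379.42 = 37.141


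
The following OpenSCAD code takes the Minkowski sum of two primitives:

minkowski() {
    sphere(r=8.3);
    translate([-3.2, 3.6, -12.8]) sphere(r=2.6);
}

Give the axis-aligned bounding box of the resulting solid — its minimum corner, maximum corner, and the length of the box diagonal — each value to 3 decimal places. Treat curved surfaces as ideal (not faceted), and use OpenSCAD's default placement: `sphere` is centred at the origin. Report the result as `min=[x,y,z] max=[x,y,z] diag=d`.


A = translate([-3.2, 3.6, -12.8]) sphere(r=2.6) → bbox [-5.8,1,-15.4] .. [-0.6,6.2,-10.2]
B = sphere(r=8.3) → bbox [-8.3,-8.3,-8.3] .. [8.3,8.3,8.3]
lo = A.lo+B.lo = [-5.8-8.3, 1-8.3, -15.4-8.3] = [-14.100,-7.300,-23.700]
hi = A.hi+B.hi = [-0.6+8.3, 6.2+8.3, -10.2+8.3] = [7.700,14.500,-1.900]
diag = √(21.8²+21.8²+21.8²) = √1425.72 = 37.759

min=[-14.100,-7.300,-23.700] max=[7.700,14.500,-1.900] diag=37.759


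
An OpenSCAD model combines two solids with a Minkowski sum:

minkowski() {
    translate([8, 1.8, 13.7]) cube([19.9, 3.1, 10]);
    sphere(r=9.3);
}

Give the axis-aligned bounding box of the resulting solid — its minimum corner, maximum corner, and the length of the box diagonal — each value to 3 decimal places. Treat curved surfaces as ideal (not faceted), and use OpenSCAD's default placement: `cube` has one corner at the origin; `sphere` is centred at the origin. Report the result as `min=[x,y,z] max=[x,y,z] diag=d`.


A = translate([8, 1.8, 13.7]) cube([19.9, 3.1, 10]) → bbox [8,1.8,13.7] .. [27.9,4.9,23.7]
B = sphere(r=9.3) → bbox [-9.3,-9.3,-9.3] .. [9.3,9.3,9.3]
lo = A.lo+B.lo = [8-9.3, 1.8-9.3, 13.7-9.3] = [-1.300,-7.500,4.400]
hi = A.hi+B.hi = [27.9+9.3, 4.9+9.3, 23.7+9.3] = [37.200,14.200,33.000]
diag = √(38.5²+21.7²+28.6²) = √2771.1 = 52.641

min=[-1.300,-7.500,4.400] max=[37.200,14.200,33.000] diag=52.641


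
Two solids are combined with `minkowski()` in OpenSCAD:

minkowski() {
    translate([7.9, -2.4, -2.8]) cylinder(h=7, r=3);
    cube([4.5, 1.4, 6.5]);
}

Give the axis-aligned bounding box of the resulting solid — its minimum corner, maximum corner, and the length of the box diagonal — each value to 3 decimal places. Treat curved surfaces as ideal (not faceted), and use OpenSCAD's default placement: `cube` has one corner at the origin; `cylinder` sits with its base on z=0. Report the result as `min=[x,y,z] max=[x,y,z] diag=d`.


A = translate([7.9, -2.4, -2.8]) cylinder(h=7, r=3) → bbox [4.9,-5.4,-2.8] .. [10.9,0.6,4.2]
B = cube([4.5, 1.4, 6.5]) → bbox [0,0,0] .. [4.5,1.4,6.5]
lo = A.lo+B.lo = [4.9+0, -5.4+0, -2.8+0] = [4.900,-5.400,-2.800]
hi = A.hi+B.hi = [10.9+4.5, 0.6+1.4, 4.2+6.5] = [15.400,2.000,10.700]
diag = √(10.5²+7.4²+13.5²) = √347.26 = 18.635

min=[4.900,-5.400,-2.800] max=[15.400,2.000,10.700] diag=18.635


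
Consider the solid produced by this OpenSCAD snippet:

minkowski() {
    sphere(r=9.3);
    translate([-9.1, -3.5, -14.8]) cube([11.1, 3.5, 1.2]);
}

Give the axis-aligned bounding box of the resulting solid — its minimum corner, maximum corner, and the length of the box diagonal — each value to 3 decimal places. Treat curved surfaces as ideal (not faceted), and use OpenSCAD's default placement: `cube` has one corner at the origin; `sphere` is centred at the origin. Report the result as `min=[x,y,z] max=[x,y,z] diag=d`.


min=[-18.400,-12.800,-24.100] max=[11.300,9.300,-4.300] diag=41.983

A = translate([-9.1, -3.5, -14.8]) cube([11.1, 3.5, 1.2]) → bbox [-9.1,-3.5,-14.8] .. [2,0,-13.6]
B = sphere(r=9.3) → bbox [-9.3,-9.3,-9.3] .. [9.3,9.3,9.3]
lo = A.lo+B.lo = [-9.1-9.3, -3.5-9.3, -14.8-9.3] = [-18.400,-12.800,-24.100]
hi = A.hi+B.hi = [2+9.3, 0+9.3, -13.6+9.3] = [11.300,9.300,-4.300]
diag = √(29.7²+22.1²+19.8²) = √1762.54 = 41.983


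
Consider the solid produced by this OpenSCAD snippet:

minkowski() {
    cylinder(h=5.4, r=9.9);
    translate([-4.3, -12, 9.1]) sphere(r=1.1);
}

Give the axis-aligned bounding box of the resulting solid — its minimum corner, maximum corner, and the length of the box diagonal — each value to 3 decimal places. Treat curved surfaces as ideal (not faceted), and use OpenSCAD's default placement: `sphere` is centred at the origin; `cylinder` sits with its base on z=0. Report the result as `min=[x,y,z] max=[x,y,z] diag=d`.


A = translate([-4.3, -12, 9.1]) sphere(r=1.1) → bbox [-5.4,-13.1,8] .. [-3.2,-10.9,10.2]
B = cylinder(h=5.4, r=9.9) → bbox [-9.9,-9.9,0] .. [9.9,9.9,5.4]
lo = A.lo+B.lo = [-5.4-9.9, -13.1-9.9, 8+0] = [-15.300,-23.000,8.000]
hi = A.hi+B.hi = [-3.2+9.9, -10.9+9.9, 10.2+5.4] = [6.700,-1.000,15.600]
diag = √(22²+22²+7.6²) = √1025.76 = 32.027

min=[-15.300,-23.000,8.000] max=[6.700,-1.000,15.600] diag=32.027


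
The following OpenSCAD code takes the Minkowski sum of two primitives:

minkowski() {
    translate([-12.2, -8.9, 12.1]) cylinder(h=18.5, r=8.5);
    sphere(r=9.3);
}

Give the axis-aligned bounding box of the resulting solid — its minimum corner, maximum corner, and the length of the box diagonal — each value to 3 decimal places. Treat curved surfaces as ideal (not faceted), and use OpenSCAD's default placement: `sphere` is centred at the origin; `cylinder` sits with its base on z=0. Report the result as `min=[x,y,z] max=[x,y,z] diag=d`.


A = translate([-12.2, -8.9, 12.1]) cylinder(h=18.5, r=8.5) → bbox [-20.7,-17.4,12.1] .. [-3.7,-0.4,30.6]
B = sphere(r=9.3) → bbox [-9.3,-9.3,-9.3] .. [9.3,9.3,9.3]
lo = A.lo+B.lo = [-20.7-9.3, -17.4-9.3, 12.1-9.3] = [-30.000,-26.700,2.800]
hi = A.hi+B.hi = [-3.7+9.3, -0.4+9.3, 30.6+9.3] = [5.600,8.900,39.900]
diag = √(35.6²+35.6²+37.1²) = √3911.13 = 62.539

min=[-30.000,-26.700,2.800] max=[5.600,8.900,39.900] diag=62.539


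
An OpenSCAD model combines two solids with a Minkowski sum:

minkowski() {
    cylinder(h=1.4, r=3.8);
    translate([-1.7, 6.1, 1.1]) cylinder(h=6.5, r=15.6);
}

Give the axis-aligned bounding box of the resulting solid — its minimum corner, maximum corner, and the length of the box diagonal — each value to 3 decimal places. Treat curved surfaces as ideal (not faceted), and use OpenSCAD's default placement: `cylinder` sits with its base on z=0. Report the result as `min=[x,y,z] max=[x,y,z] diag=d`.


A = translate([-1.7, 6.1, 1.1]) cylinder(h=6.5, r=15.6) → bbox [-17.3,-9.5,1.1] .. [13.9,21.7,7.6]
B = cylinder(h=1.4, r=3.8) → bbox [-3.8,-3.8,0] .. [3.8,3.8,1.4]
lo = A.lo+B.lo = [-17.3-3.8, -9.5-3.8, 1.1+0] = [-21.100,-13.300,1.100]
hi = A.hi+B.hi = [13.9+3.8, 21.7+3.8, 7.6+1.4] = [17.700,25.500,9.000]
diag = √(38.8²+38.8²+7.9²) = √3073.29 = 55.437

min=[-21.100,-13.300,1.100] max=[17.700,25.500,9.000] diag=55.437


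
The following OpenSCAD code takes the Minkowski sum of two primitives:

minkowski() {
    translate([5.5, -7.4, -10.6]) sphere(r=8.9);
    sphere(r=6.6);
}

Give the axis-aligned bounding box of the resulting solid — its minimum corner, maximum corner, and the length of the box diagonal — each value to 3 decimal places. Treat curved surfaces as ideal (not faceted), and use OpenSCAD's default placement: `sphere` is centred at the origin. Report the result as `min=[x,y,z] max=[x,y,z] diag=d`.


min=[-10.000,-22.900,-26.100] max=[21.000,8.100,4.900] diag=53.694

A = translate([5.5, -7.4, -10.6]) sphere(r=8.9) → bbox [-3.4,-16.3,-19.5] .. [14.4,1.5,-1.7]
B = sphere(r=6.6) → bbox [-6.6,-6.6,-6.6] .. [6.6,6.6,6.6]
lo = A.lo+B.lo = [-3.4-6.6, -16.3-6.6, -19.5-6.6] = [-10.000,-22.900,-26.100]
hi = A.hi+B.hi = [14.4+6.6, 1.5+6.6, -1.7+6.6] = [21.000,8.100,4.900]
diag = √(31²+31²+31²) = √2883 = 53.694


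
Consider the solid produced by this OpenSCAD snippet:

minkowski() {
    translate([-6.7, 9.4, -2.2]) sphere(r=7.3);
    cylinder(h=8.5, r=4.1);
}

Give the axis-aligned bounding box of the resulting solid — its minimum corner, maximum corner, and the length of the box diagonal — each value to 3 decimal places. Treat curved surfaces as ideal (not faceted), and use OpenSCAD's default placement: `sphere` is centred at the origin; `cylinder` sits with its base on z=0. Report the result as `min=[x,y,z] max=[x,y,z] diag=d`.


min=[-18.100,-2.000,-9.500] max=[4.700,20.800,13.600] diag=39.665

A = translate([-6.7, 9.4, -2.2]) sphere(r=7.3) → bbox [-14,2.1,-9.5] .. [0.6,16.7,5.1]
B = cylinder(h=8.5, r=4.1) → bbox [-4.1,-4.1,0] .. [4.1,4.1,8.5]
lo = A.lo+B.lo = [-14-4.1, 2.1-4.1, -9.5+0] = [-18.100,-2.000,-9.500]
hi = A.hi+B.hi = [0.6+4.1, 16.7+4.1, 5.1+8.5] = [4.700,20.800,13.600]
diag = √(22.8²+22.8²+23.1²) = √1573.29 = 39.665


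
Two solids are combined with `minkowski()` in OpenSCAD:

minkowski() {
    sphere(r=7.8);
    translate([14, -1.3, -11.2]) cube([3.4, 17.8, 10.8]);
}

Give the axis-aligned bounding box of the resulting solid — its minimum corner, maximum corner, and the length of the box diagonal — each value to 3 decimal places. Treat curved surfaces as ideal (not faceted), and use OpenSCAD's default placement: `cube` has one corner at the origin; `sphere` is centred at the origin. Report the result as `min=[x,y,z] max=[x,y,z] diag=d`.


A = translate([14, -1.3, -11.2]) cube([3.4, 17.8, 10.8]) → bbox [14,-1.3,-11.2] .. [17.4,16.5,-0.4]
B = sphere(r=7.8) → bbox [-7.8,-7.8,-7.8] .. [7.8,7.8,7.8]
lo = A.lo+B.lo = [14-7.8, -1.3-7.8, -11.2-7.8] = [6.200,-9.100,-19.000]
hi = A.hi+B.hi = [17.4+7.8, 16.5+7.8, -0.4+7.8] = [25.200,24.300,7.400]
diag = √(19²+33.4²+26.4²) = √2173.52 = 46.621

min=[6.200,-9.100,-19.000] max=[25.200,24.300,7.400] diag=46.621


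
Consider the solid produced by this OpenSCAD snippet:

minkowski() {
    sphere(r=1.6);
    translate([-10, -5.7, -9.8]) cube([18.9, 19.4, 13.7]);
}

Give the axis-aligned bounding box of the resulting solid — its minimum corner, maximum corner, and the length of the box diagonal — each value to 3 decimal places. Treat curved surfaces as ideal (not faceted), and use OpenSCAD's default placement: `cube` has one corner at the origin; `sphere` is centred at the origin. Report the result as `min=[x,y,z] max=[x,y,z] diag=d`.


A = translate([-10, -5.7, -9.8]) cube([18.9, 19.4, 13.7]) → bbox [-10,-5.7,-9.8] .. [8.9,13.7,3.9]
B = sphere(r=1.6) → bbox [-1.6,-1.6,-1.6] .. [1.6,1.6,1.6]
lo = A.lo+B.lo = [-10-1.6, -5.7-1.6, -9.8-1.6] = [-11.600,-7.300,-11.400]
hi = A.hi+B.hi = [8.9+1.6, 13.7+1.6, 3.9+1.6] = [10.500,15.300,5.500]
diag = √(22.1²+22.6²+16.9²) = √1284.78 = 35.844

min=[-11.600,-7.300,-11.400] max=[10.500,15.300,5.500] diag=35.844


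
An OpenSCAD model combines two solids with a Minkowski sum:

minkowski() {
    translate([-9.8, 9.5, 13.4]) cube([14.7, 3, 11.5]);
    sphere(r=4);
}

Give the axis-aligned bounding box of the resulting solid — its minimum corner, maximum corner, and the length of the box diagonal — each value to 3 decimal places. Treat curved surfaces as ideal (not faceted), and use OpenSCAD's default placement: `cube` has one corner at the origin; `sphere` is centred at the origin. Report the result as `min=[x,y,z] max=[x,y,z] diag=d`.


A = translate([-9.8, 9.5, 13.4]) cube([14.7, 3, 11.5]) → bbox [-9.8,9.5,13.4] .. [4.9,12.5,24.9]
B = sphere(r=4) → bbox [-4,-4,-4] .. [4,4,4]
lo = A.lo+B.lo = [-9.8-4, 9.5-4, 13.4-4] = [-13.800,5.500,9.400]
hi = A.hi+B.hi = [4.9+4, 12.5+4, 24.9+4] = [8.900,16.500,28.900]
diag = √(22.7²+11²+19.5²) = √1016.54 = 31.883

min=[-13.800,5.500,9.400] max=[8.900,16.500,28.900] diag=31.883


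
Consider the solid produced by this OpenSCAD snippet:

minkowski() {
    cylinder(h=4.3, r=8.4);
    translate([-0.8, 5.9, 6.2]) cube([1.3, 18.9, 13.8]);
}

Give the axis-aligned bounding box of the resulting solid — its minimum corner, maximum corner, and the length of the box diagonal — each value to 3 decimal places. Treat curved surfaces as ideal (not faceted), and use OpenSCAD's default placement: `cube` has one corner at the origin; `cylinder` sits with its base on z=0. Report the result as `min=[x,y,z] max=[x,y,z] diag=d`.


A = translate([-0.8, 5.9, 6.2]) cube([1.3, 18.9, 13.8]) → bbox [-0.8,5.9,6.2] .. [0.5,24.8,20]
B = cylinder(h=4.3, r=8.4) → bbox [-8.4,-8.4,0] .. [8.4,8.4,4.3]
lo = A.lo+B.lo = [-0.8-8.4, 5.9-8.4, 6.2+0] = [-9.200,-2.500,6.200]
hi = A.hi+B.hi = [0.5+8.4, 24.8+8.4, 20+4.3] = [8.900,33.200,24.300]
diag = √(18.1²+35.7²+18.1²) = √1929.71 = 43.928

min=[-9.200,-2.500,6.200] max=[8.900,33.200,24.300] diag=43.928


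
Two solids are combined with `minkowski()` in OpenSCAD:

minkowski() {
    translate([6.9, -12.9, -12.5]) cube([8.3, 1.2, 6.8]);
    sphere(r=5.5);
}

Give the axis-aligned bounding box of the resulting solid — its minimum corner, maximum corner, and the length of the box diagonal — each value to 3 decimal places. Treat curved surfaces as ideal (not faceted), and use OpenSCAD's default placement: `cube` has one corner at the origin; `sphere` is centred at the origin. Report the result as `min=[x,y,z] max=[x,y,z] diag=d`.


A = translate([6.9, -12.9, -12.5]) cube([8.3, 1.2, 6.8]) → bbox [6.9,-12.9,-12.5] .. [15.2,-11.7,-5.7]
B = sphere(r=5.5) → bbox [-5.5,-5.5,-5.5] .. [5.5,5.5,5.5]
lo = A.lo+B.lo = [6.9-5.5, -12.9-5.5, -12.5-5.5] = [1.400,-18.400,-18.000]
hi = A.hi+B.hi = [15.2+5.5, -11.7+5.5, -5.7+5.5] = [20.700,-6.200,-0.200]
diag = √(19.3²+12.2²+17.8²) = √838.17 = 28.951

min=[1.400,-18.400,-18.000] max=[20.700,-6.200,-0.200] diag=28.951


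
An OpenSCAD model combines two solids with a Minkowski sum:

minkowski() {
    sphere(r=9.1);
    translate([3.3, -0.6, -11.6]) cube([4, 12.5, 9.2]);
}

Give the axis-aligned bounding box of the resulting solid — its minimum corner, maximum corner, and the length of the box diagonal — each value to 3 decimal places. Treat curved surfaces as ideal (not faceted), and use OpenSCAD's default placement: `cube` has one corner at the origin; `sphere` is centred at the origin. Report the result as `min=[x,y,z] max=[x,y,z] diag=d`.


A = translate([3.3, -0.6, -11.6]) cube([4, 12.5, 9.2]) → bbox [3.3,-0.6,-11.6] .. [7.3,11.9,-2.4]
B = sphere(r=9.1) → bbox [-9.1,-9.1,-9.1] .. [9.1,9.1,9.1]
lo = A.lo+B.lo = [3.3-9.1, -0.6-9.1, -11.6-9.1] = [-5.800,-9.700,-20.700]
hi = A.hi+B.hi = [7.3+9.1, 11.9+9.1, -2.4+9.1] = [16.400,21.000,6.700]
diag = √(22.2²+30.7²+27.4²) = √2186.09 = 46.756

min=[-5.800,-9.700,-20.700] max=[16.400,21.000,6.700] diag=46.756


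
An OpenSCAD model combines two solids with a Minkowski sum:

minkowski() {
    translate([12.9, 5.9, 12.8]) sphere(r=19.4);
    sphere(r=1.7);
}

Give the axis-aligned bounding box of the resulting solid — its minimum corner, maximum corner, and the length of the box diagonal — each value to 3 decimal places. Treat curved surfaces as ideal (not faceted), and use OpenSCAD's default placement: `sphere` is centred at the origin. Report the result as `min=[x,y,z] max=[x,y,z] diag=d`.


min=[-8.200,-15.200,-8.300] max=[34.000,27.000,33.900] diag=73.093

A = translate([12.9, 5.9, 12.8]) sphere(r=19.4) → bbox [-6.5,-13.5,-6.6] .. [32.3,25.3,32.2]
B = sphere(r=1.7) → bbox [-1.7,-1.7,-1.7] .. [1.7,1.7,1.7]
lo = A.lo+B.lo = [-6.5-1.7, -13.5-1.7, -6.6-1.7] = [-8.200,-15.200,-8.300]
hi = A.hi+B.hi = [32.3+1.7, 25.3+1.7, 32.2+1.7] = [34.000,27.000,33.900]
diag = √(42.2²+42.2²+42.2²) = √5342.52 = 73.093


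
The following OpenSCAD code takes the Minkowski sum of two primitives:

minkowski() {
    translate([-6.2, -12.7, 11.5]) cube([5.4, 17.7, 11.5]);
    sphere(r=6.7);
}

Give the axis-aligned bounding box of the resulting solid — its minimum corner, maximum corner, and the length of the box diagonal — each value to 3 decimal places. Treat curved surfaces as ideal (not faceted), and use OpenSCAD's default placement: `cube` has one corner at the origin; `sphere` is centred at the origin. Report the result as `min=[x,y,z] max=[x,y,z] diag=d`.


min=[-12.900,-19.400,4.800] max=[5.900,11.700,29.700] diag=44.053

A = translate([-6.2, -12.7, 11.5]) cube([5.4, 17.7, 11.5]) → bbox [-6.2,-12.7,11.5] .. [-0.8,5,23]
B = sphere(r=6.7) → bbox [-6.7,-6.7,-6.7] .. [6.7,6.7,6.7]
lo = A.lo+B.lo = [-6.2-6.7, -12.7-6.7, 11.5-6.7] = [-12.900,-19.400,4.800]
hi = A.hi+B.hi = [-0.8+6.7, 5+6.7, 23+6.7] = [5.900,11.700,29.700]
diag = √(18.8²+31.1²+24.9²) = √1940.66 = 44.053


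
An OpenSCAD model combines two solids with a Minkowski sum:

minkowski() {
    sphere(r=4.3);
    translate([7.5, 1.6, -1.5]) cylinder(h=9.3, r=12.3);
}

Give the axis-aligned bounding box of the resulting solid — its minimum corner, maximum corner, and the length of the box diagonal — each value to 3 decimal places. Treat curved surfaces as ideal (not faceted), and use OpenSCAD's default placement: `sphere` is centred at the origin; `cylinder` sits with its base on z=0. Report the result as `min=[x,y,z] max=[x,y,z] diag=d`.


min=[-9.100,-15.000,-5.800] max=[24.100,18.200,12.100] diag=50.248

A = translate([7.5, 1.6, -1.5]) cylinder(h=9.3, r=12.3) → bbox [-4.8,-10.7,-1.5] .. [19.8,13.9,7.8]
B = sphere(r=4.3) → bbox [-4.3,-4.3,-4.3] .. [4.3,4.3,4.3]
lo = A.lo+B.lo = [-4.8-4.3, -10.7-4.3, -1.5-4.3] = [-9.100,-15.000,-5.800]
hi = A.hi+B.hi = [19.8+4.3, 13.9+4.3, 7.8+4.3] = [24.100,18.200,12.100]
diag = √(33.2²+33.2²+17.9²) = √2524.89 = 50.248


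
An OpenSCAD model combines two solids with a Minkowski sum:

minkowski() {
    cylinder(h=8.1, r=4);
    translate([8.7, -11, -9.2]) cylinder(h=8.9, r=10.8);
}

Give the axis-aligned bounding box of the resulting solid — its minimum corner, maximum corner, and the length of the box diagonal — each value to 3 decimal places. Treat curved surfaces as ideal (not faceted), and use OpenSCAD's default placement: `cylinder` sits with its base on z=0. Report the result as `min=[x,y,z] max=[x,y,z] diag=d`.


A = translate([8.7, -11, -9.2]) cylinder(h=8.9, r=10.8) → bbox [-2.1,-21.8,-9.2] .. [19.5,-0.2,-0.3]
B = cylinder(h=8.1, r=4) → bbox [-4,-4,0] .. [4,4,8.1]
lo = A.lo+B.lo = [-2.1-4, -21.8-4, -9.2+0] = [-6.100,-25.800,-9.200]
hi = A.hi+B.hi = [19.5+4, -0.2+4, -0.3+8.1] = [23.500,3.800,7.800]
diag = √(29.6²+29.6²+17²) = √2041.32 = 45.181

min=[-6.100,-25.800,-9.200] max=[23.500,3.800,7.800] diag=45.181


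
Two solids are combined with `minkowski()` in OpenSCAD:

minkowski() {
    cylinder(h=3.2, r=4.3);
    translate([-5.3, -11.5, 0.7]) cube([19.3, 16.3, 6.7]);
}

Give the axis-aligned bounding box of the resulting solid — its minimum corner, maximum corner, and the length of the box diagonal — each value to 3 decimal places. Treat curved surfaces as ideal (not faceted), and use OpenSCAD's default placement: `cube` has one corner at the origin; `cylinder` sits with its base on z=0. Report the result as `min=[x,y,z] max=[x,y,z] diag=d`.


A = translate([-5.3, -11.5, 0.7]) cube([19.3, 16.3, 6.7]) → bbox [-5.3,-11.5,0.7] .. [14,4.8,7.4]
B = cylinder(h=3.2, r=4.3) → bbox [-4.3,-4.3,0] .. [4.3,4.3,3.2]
lo = A.lo+B.lo = [-5.3-4.3, -11.5-4.3, 0.7+0] = [-9.600,-15.800,0.700]
hi = A.hi+B.hi = [14+4.3, 4.8+4.3, 7.4+3.2] = [18.300,9.100,10.600]
diag = √(27.9²+24.9²+9.9²) = √1496.43 = 38.684

min=[-9.600,-15.800,0.700] max=[18.300,9.100,10.600] diag=38.684


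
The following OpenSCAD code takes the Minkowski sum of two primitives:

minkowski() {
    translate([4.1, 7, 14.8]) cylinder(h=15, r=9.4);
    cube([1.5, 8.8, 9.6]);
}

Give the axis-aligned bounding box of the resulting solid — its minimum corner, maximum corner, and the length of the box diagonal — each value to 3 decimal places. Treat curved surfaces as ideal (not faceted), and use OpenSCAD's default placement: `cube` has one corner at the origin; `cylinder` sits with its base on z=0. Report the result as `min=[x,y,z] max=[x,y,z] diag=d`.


A = translate([4.1, 7, 14.8]) cylinder(h=15, r=9.4) → bbox [-5.3,-2.4,14.8] .. [13.5,16.4,29.8]
B = cube([1.5, 8.8, 9.6]) → bbox [0,0,0] .. [1.5,8.8,9.6]
lo = A.lo+B.lo = [-5.3+0, -2.4+0, 14.8+0] = [-5.300,-2.400,14.800]
hi = A.hi+B.hi = [13.5+1.5, 16.4+8.8, 29.8+9.6] = [15.000,25.200,39.400]
diag = √(20.3²+27.6²+24.6²) = √1779.01 = 42.178

min=[-5.300,-2.400,14.800] max=[15.000,25.200,39.400] diag=42.178


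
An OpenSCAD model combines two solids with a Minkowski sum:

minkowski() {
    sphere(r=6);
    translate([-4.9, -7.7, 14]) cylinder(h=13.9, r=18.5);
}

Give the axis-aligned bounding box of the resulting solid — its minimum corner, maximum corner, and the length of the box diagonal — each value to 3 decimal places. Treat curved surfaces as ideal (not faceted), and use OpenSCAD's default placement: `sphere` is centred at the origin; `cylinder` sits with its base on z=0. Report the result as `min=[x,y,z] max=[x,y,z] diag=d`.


A = translate([-4.9, -7.7, 14]) cylinder(h=13.9, r=18.5) → bbox [-23.4,-26.2,14] .. [13.6,10.8,27.9]
B = sphere(r=6) → bbox [-6,-6,-6] .. [6,6,6]
lo = A.lo+B.lo = [-23.4-6, -26.2-6, 14-6] = [-29.400,-32.200,8.000]
hi = A.hi+B.hi = [13.6+6, 10.8+6, 27.9+6] = [19.600,16.800,33.900]
diag = √(49²+49²+25.9²) = √5472.81 = 73.978

min=[-29.400,-32.200,8.000] max=[19.600,16.800,33.900] diag=73.978


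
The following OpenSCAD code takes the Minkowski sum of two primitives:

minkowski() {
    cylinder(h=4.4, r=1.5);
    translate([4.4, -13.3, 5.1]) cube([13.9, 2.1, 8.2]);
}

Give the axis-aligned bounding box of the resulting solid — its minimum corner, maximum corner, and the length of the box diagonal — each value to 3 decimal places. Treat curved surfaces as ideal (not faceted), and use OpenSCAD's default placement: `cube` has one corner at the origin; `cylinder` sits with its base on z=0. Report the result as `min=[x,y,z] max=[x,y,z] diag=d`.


A = translate([4.4, -13.3, 5.1]) cube([13.9, 2.1, 8.2]) → bbox [4.4,-13.3,5.1] .. [18.3,-11.2,13.3]
B = cylinder(h=4.4, r=1.5) → bbox [-1.5,-1.5,0] .. [1.5,1.5,4.4]
lo = A.lo+B.lo = [4.4-1.5, -13.3-1.5, 5.1+0] = [2.900,-14.800,5.100]
hi = A.hi+B.hi = [18.3+1.5, -11.2+1.5, 13.3+4.4] = [19.800,-9.700,17.700]
diag = √(16.9²+5.1²+12.6²) = √470.38 = 21.688

min=[2.900,-14.800,5.100] max=[19.800,-9.700,17.700] diag=21.688


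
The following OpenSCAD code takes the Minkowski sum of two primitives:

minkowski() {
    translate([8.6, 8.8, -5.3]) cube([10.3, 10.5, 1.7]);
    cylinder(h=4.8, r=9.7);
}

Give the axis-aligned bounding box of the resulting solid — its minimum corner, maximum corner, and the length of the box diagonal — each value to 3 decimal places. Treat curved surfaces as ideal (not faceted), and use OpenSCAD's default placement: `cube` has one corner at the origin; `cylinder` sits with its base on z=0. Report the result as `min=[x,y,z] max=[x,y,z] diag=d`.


A = translate([8.6, 8.8, -5.3]) cube([10.3, 10.5, 1.7]) → bbox [8.6,8.8,-5.3] .. [18.9,19.3,-3.6]
B = cylinder(h=4.8, r=9.7) → bbox [-9.7,-9.7,0] .. [9.7,9.7,4.8]
lo = A.lo+B.lo = [8.6-9.7, 8.8-9.7, -5.3+0] = [-1.100,-0.900,-5.300]
hi = A.hi+B.hi = [18.9+9.7, 19.3+9.7, -3.6+4.8] = [28.600,29.000,1.200]
diag = √(29.7²+29.9²+6.5²) = √1818.35 = 42.642

min=[-1.100,-0.900,-5.300] max=[28.600,29.000,1.200] diag=42.642


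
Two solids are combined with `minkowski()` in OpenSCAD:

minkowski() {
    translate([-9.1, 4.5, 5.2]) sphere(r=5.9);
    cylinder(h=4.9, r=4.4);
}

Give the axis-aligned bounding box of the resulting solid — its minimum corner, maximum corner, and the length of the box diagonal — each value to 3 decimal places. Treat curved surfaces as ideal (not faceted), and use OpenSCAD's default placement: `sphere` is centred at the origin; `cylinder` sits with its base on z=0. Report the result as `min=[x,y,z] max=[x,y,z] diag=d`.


A = translate([-9.1, 4.5, 5.2]) sphere(r=5.9) → bbox [-15,-1.4,-0.7] .. [-3.2,10.4,11.1]
B = cylinder(h=4.9, r=4.4) → bbox [-4.4,-4.4,0] .. [4.4,4.4,4.9]
lo = A.lo+B.lo = [-15-4.4, -1.4-4.4, -0.7+0] = [-19.400,-5.800,-0.700]
hi = A.hi+B.hi = [-3.2+4.4, 10.4+4.4, 11.1+4.9] = [1.200,14.800,16.000]
diag = √(20.6²+20.6²+16.7²) = √1127.61 = 33.580

min=[-19.400,-5.800,-0.700] max=[1.200,14.800,16.000] diag=33.580


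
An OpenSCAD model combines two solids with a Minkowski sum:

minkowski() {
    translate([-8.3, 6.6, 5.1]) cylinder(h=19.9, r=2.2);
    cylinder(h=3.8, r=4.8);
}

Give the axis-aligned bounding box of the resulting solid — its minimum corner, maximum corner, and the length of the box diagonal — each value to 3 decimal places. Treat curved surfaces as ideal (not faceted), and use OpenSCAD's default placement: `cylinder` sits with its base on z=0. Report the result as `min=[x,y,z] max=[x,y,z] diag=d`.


min=[-15.300,-0.400,5.100] max=[-1.300,13.600,28.800] diag=30.882

A = translate([-8.3, 6.6, 5.1]) cylinder(h=19.9, r=2.2) → bbox [-10.5,4.4,5.1] .. [-6.1,8.8,25]
B = cylinder(h=3.8, r=4.8) → bbox [-4.8,-4.8,0] .. [4.8,4.8,3.8]
lo = A.lo+B.lo = [-10.5-4.8, 4.4-4.8, 5.1+0] = [-15.300,-0.400,5.100]
hi = A.hi+B.hi = [-6.1+4.8, 8.8+4.8, 25+3.8] = [-1.300,13.600,28.800]
diag = √(14²+14²+23.7²) = √953.69 = 30.882


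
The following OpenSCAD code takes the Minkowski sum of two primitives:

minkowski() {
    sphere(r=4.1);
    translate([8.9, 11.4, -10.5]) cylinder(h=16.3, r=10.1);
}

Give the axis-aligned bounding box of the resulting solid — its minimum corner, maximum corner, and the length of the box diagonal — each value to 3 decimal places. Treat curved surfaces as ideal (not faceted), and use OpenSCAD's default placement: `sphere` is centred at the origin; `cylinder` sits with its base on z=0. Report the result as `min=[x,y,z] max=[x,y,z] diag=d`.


A = translate([8.9, 11.4, -10.5]) cylinder(h=16.3, r=10.1) → bbox [-1.2,1.3,-10.5] .. [19,21.5,5.8]
B = sphere(r=4.1) → bbox [-4.1,-4.1,-4.1] .. [4.1,4.1,4.1]
lo = A.lo+B.lo = [-1.2-4.1, 1.3-4.1, -10.5-4.1] = [-5.300,-2.800,-14.600]
hi = A.hi+B.hi = [19+4.1, 21.5+4.1, 5.8+4.1] = [23.100,25.600,9.900]
diag = √(28.4²+28.4²+24.5²) = √2213.37 = 47.046

min=[-5.300,-2.800,-14.600] max=[23.100,25.600,9.900] diag=47.046


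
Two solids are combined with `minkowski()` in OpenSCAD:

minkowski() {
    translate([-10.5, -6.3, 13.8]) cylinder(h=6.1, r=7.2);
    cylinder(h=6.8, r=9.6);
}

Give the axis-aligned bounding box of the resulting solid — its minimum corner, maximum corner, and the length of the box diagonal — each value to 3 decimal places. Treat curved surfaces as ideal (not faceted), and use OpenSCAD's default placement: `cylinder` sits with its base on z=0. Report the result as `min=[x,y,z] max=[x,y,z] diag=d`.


A = translate([-10.5, -6.3, 13.8]) cylinder(h=6.1, r=7.2) → bbox [-17.7,-13.5,13.8] .. [-3.3,0.9,19.9]
B = cylinder(h=6.8, r=9.6) → bbox [-9.6,-9.6,0] .. [9.6,9.6,6.8]
lo = A.lo+B.lo = [-17.7-9.6, -13.5-9.6, 13.8+0] = [-27.300,-23.100,13.800]
hi = A.hi+B.hi = [-3.3+9.6, 0.9+9.6, 19.9+6.8] = [6.300,10.500,26.700]
diag = √(33.6²+33.6²+12.9²) = √2424.33 = 49.237

min=[-27.300,-23.100,13.800] max=[6.300,10.500,26.700] diag=49.237


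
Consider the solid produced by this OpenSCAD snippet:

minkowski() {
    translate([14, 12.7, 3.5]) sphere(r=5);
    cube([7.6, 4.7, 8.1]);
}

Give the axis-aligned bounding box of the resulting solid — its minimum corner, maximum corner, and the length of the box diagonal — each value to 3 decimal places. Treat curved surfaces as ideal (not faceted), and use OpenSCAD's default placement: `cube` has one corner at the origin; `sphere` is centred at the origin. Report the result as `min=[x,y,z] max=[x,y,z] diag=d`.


A = translate([14, 12.7, 3.5]) sphere(r=5) → bbox [9,7.7,-1.5] .. [19,17.7,8.5]
B = cube([7.6, 4.7, 8.1]) → bbox [0,0,0] .. [7.6,4.7,8.1]
lo = A.lo+B.lo = [9+0, 7.7+0, -1.5+0] = [9.000,7.700,-1.500]
hi = A.hi+B.hi = [19+7.6, 17.7+4.7, 8.5+8.1] = [26.600,22.400,16.600]
diag = √(17.6²+14.7²+18.1²) = √853.46 = 29.214

min=[9.000,7.700,-1.500] max=[26.600,22.400,16.600] diag=29.214


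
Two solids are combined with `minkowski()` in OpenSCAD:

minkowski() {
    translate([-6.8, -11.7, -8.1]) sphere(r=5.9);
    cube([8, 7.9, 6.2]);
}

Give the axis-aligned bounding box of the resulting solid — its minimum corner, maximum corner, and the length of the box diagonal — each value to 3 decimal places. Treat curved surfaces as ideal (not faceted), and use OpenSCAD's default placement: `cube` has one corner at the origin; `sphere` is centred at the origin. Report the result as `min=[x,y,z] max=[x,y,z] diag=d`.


min=[-12.700,-17.600,-14.000] max=[7.100,2.100,4.000] diag=33.228

A = translate([-6.8, -11.7, -8.1]) sphere(r=5.9) → bbox [-12.7,-17.6,-14] .. [-0.9,-5.8,-2.2]
B = cube([8, 7.9, 6.2]) → bbox [0,0,0] .. [8,7.9,6.2]
lo = A.lo+B.lo = [-12.7+0, -17.6+0, -14+0] = [-12.700,-17.600,-14.000]
hi = A.hi+B.hi = [-0.9+8, -5.8+7.9, -2.2+6.2] = [7.100,2.100,4.000]
diag = √(19.8²+19.7²+18²) = √1104.13 = 33.228


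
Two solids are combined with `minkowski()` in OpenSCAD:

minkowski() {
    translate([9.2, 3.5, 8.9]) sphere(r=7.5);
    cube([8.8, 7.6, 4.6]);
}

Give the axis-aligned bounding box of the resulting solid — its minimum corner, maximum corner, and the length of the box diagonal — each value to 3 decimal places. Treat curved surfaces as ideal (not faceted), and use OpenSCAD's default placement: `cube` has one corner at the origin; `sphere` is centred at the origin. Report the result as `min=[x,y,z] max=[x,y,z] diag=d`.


min=[1.700,-4.000,1.400] max=[25.500,18.600,21.000] diag=38.228

A = translate([9.2, 3.5, 8.9]) sphere(r=7.5) → bbox [1.7,-4,1.4] .. [16.7,11,16.4]
B = cube([8.8, 7.6, 4.6]) → bbox [0,0,0] .. [8.8,7.6,4.6]
lo = A.lo+B.lo = [1.7+0, -4+0, 1.4+0] = [1.700,-4.000,1.400]
hi = A.hi+B.hi = [16.7+8.8, 11+7.6, 16.4+4.6] = [25.500,18.600,21.000]
diag = √(23.8²+22.6²+19.6²) = √1461.36 = 38.228
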